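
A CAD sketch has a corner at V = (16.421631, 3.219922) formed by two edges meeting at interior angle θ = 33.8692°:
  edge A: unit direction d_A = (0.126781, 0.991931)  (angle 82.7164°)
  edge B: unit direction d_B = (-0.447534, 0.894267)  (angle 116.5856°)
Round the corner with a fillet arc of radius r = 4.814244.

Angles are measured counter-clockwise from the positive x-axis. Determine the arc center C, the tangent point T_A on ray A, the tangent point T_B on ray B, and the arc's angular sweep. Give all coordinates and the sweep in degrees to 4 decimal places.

center=(13.6508,19.5139) T_A=(18.4262,18.9035) T_B=(9.3456,17.3594) sweep=146.1308

bisector direction at 99.6510° = (-0.167646,0.985847)
center distance |VC| = r/sin(θ/2) = 4.814244/sin(16.9346°) = 16.527894
C = V + |VC|·bis = (13.6508,19.5139)
T_A = V + ((C−V)·d_A)·d_A = V + 15.8112·d_A = (18.4262,18.9035)
T_B = V + ((C−V)·d_B)·d_B = V + 15.8112·d_B = (9.3456,17.3594)
sweep = 180° − θ = 146.1308°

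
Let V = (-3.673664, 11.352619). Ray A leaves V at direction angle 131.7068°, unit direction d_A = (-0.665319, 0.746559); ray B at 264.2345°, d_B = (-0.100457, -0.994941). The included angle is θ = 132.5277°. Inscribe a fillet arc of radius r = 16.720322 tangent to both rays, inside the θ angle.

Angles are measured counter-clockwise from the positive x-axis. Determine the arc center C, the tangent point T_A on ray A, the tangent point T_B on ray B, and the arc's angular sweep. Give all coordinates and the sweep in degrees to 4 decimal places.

bisector direction at 197.9707° = (-0.951215,-0.308530)
center distance |VC| = r/sin(θ/2) = 16.720322/sin(66.2639°) = 18.265415
C = V + |VC|·bis = (-21.0480,5.7172)
T_A = V + ((C−V)·d_A)·d_A = V + 7.3523·d_A = (-8.5653,16.8415)
T_B = V + ((C−V)·d_B)·d_B = V + 7.3523·d_B = (-4.4123,4.0375)
sweep = 180° − θ = 47.4723°

center=(-21.0480,5.7172) T_A=(-8.5653,16.8415) T_B=(-4.4123,4.0375) sweep=47.4723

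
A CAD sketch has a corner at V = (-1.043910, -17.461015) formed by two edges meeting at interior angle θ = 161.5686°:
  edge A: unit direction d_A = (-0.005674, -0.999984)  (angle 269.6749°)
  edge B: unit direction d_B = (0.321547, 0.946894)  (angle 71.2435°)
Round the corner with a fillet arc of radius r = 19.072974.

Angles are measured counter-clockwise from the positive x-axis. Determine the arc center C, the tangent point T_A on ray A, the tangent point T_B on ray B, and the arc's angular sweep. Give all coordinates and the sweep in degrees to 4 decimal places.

center=(18.0112,-20.6637) T_A=(-1.0615,-20.5555) T_B=(-0.0489,-14.5308) sweep=18.4314

bisector direction at 350.4592° = (0.986168,-0.165750)
center distance |VC| = r/sin(θ/2) = 19.072974/sin(80.7843°) = 19.322379
C = V + |VC|·bis = (18.0112,-20.6637)
T_A = V + ((C−V)·d_A)·d_A = V + 3.0945·d_A = (-1.0615,-20.5555)
T_B = V + ((C−V)·d_B)·d_B = V + 3.0945·d_B = (-0.0489,-14.5308)
sweep = 180° − θ = 18.4314°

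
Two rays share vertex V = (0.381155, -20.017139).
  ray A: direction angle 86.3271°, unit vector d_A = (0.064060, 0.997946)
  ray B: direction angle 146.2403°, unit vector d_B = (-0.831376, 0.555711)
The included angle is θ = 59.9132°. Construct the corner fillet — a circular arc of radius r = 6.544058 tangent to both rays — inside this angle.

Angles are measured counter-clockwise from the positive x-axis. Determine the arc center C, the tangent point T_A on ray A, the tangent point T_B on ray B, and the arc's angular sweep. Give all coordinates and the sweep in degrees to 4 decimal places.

center=(-5.4221,-8.2668) T_A=(1.1085,-8.6860) T_B=(-9.0587,-13.7073) sweep=120.0868

bisector direction at 116.2837° = (-0.442816,0.896612)
center distance |VC| = r/sin(θ/2) = 6.544058/sin(29.9566°) = 13.105314
C = V + |VC|·bis = (-5.4221,-8.2668)
T_A = V + ((C−V)·d_A)·d_A = V + 11.3545·d_A = (1.1085,-8.6860)
T_B = V + ((C−V)·d_B)·d_B = V + 11.3545·d_B = (-9.0587,-13.7073)
sweep = 180° − θ = 120.0868°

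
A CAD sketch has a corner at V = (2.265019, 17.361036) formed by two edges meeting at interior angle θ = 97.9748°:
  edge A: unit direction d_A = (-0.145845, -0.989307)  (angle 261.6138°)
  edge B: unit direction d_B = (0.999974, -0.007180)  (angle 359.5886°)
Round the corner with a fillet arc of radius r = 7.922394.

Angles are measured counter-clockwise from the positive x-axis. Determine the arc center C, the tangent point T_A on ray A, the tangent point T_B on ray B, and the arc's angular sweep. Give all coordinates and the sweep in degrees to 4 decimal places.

bisector direction at 310.6012° = (0.650790,-0.759258)
center distance |VC| = r/sin(θ/2) = 7.922394/sin(48.9874°) = 10.499282
C = V + |VC|·bis = (9.0978,9.3894)
T_A = V + ((C−V)·d_A)·d_A = V + 6.8899·d_A = (1.2602,10.5448)
T_B = V + ((C−V)·d_B)·d_B = V + 6.8899·d_B = (9.1547,17.3116)
sweep = 180° − θ = 82.0252°

center=(9.0978,9.3894) T_A=(1.2602,10.5448) T_B=(9.1547,17.3116) sweep=82.0252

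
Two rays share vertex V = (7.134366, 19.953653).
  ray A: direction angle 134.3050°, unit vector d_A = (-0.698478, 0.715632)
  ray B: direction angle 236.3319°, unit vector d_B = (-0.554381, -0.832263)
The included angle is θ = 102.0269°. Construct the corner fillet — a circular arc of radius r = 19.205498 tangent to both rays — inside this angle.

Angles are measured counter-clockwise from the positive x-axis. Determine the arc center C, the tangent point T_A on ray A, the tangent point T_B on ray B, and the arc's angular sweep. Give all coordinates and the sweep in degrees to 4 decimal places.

center=(-17.4674,17.6634) T_A=(-3.7234,31.0780) T_B=(-1.4834,7.0163) sweep=77.9731

bisector direction at 185.3185° = (-0.995695,-0.092691)
center distance |VC| = r/sin(θ/2) = 19.205498/sin(51.0134°) = 24.708162
C = V + |VC|·bis = (-17.4674,17.6634)
T_A = V + ((C−V)·d_A)·d_A = V + 15.5448·d_A = (-3.7234,31.0780)
T_B = V + ((C−V)·d_B)·d_B = V + 15.5448·d_B = (-1.4834,7.0163)
sweep = 180° − θ = 77.9731°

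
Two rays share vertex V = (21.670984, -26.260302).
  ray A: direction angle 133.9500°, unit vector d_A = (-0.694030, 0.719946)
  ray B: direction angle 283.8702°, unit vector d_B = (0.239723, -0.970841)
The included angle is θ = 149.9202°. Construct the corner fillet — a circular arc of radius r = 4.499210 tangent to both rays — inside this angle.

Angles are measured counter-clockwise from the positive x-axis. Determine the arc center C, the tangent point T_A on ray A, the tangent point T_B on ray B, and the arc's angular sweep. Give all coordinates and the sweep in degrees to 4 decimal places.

center=(17.5928,-28.5125) T_A=(20.8320,-25.3899) T_B=(21.9608,-27.4340) sweep=30.0798

bisector direction at 208.9101° = (-0.875379,-0.483437)
center distance |VC| = r/sin(θ/2) = 4.499210/sin(74.9601°) = 4.658795
C = V + |VC|·bis = (17.5928,-28.5125)
T_A = V + ((C−V)·d_A)·d_A = V + 1.2089·d_A = (20.8320,-25.3899)
T_B = V + ((C−V)·d_B)·d_B = V + 1.2089·d_B = (21.9608,-27.4340)
sweep = 180° − θ = 30.0798°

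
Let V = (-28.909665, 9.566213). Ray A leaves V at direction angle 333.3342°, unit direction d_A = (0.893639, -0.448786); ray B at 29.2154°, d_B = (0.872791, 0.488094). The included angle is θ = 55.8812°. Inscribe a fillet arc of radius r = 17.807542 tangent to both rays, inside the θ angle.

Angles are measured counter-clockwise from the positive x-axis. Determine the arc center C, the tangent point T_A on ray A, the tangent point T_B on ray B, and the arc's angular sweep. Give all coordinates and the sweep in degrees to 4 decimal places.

center=(9.0861,10.4117) T_A=(1.0943,-5.5018) T_B=(0.3943,25.9540) sweep=124.1188

bisector direction at 1.2748° = (0.999752,0.022248)
center distance |VC| = r/sin(θ/2) = 17.807542/sin(27.9406°) = 38.005157
C = V + |VC|·bis = (9.0861,10.4117)
T_A = V + ((C−V)·d_A)·d_A = V + 33.5750·d_A = (1.0943,-5.5018)
T_B = V + ((C−V)·d_B)·d_B = V + 33.5750·d_B = (0.3943,25.9540)
sweep = 180° − θ = 124.1188°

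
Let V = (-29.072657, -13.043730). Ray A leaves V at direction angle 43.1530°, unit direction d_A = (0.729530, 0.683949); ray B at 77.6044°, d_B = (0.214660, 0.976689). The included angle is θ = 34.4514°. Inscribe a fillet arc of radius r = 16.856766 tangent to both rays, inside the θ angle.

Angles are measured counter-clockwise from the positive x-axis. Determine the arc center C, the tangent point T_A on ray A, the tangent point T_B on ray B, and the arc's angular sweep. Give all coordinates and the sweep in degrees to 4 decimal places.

center=(-0.9380,36.4394) T_A=(10.5912,24.1419) T_B=(-17.4018,40.0579) sweep=145.5486

bisector direction at 60.3787° = (0.494265,0.869311)
center distance |VC| = r/sin(θ/2) = 16.856766/sin(17.2257°) = 56.922282
C = V + |VC|·bis = (-0.9380,36.4394)
T_A = V + ((C−V)·d_A)·d_A = V + 54.3691·d_A = (10.5912,24.1419)
T_B = V + ((C−V)·d_B)·d_B = V + 54.3691·d_B = (-17.4018,40.0579)
sweep = 180° − θ = 145.5486°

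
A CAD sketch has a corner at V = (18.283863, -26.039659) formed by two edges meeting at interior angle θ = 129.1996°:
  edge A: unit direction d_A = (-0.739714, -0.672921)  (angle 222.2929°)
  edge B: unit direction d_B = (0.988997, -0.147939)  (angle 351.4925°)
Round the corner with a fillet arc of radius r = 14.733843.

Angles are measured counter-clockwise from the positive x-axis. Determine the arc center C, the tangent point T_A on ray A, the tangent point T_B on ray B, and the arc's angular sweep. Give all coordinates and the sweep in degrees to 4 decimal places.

bisector direction at 286.8927° = (0.290580,-0.956851)
center distance |VC| = r/sin(θ/2) = 14.733843/sin(64.5998°) = 16.310519
C = V + |VC|·bis = (23.0234,-41.6464)
T_A = V + ((C−V)·d_A)·d_A = V + 6.9962·d_A = (13.1087,-30.7476)
T_B = V + ((C−V)·d_B)·d_B = V + 6.9962·d_B = (25.2031,-27.0747)
sweep = 180° − θ = 50.8004°

center=(23.0234,-41.6464) T_A=(13.1087,-30.7476) T_B=(25.2031,-27.0747) sweep=50.8004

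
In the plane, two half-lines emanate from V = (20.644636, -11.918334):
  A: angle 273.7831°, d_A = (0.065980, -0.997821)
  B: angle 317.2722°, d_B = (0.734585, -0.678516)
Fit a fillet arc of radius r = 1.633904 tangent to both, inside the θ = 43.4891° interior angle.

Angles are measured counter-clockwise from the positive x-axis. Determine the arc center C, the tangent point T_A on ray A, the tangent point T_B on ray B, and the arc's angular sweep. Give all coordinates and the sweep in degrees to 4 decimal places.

bisector direction at 295.5276° = (0.430947,-0.902377)
center distance |VC| = r/sin(θ/2) = 1.633904/sin(21.7446°) = 4.410365
C = V + |VC|·bis = (22.5453,-15.8981)
T_A = V + ((C−V)·d_A)·d_A = V + 4.0965·d_A = (20.9149,-16.0060)
T_B = V + ((C−V)·d_B)·d_B = V + 4.0965·d_B = (23.6539,-14.6979)
sweep = 180° − θ = 136.5109°

center=(22.5453,-15.8981) T_A=(20.9149,-16.0060) T_B=(23.6539,-14.6979) sweep=136.5109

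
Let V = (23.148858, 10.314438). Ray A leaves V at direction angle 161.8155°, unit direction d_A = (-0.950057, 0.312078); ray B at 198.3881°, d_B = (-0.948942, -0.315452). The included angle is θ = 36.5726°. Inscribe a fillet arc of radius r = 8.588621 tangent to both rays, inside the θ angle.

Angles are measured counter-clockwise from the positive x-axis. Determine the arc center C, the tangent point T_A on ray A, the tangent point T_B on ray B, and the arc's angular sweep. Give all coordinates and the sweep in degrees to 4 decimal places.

center=(-4.2238,10.2658) T_A=(-1.5435,18.4255) T_B=(-1.5145,2.1157) sweep=143.4274

bisector direction at 180.1018° = (-0.999998,-0.001777)
center distance |VC| = r/sin(θ/2) = 8.588621/sin(18.2863°) = 27.372745
C = V + |VC|·bis = (-4.2238,10.2658)
T_A = V + ((C−V)·d_A)·d_A = V + 25.9904·d_A = (-1.5435,18.4255)
T_B = V + ((C−V)·d_B)·d_B = V + 25.9904·d_B = (-1.5145,2.1157)
sweep = 180° − θ = 143.4274°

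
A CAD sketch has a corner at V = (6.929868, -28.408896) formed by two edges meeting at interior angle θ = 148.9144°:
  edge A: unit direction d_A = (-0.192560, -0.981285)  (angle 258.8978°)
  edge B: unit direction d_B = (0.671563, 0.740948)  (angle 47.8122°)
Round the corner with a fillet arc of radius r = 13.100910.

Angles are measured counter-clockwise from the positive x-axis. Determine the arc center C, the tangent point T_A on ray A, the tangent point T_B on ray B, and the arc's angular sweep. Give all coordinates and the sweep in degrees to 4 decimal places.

center=(19.0840,-34.5072) T_A=(6.2282,-31.9844) T_B=(9.3769,-25.7091) sweep=31.0856

bisector direction at 333.3550° = (0.893802,-0.448461)
center distance |VC| = r/sin(θ/2) = 13.100910/sin(74.4572°) = 13.598188
C = V + |VC|·bis = (19.0840,-34.5072)
T_A = V + ((C−V)·d_A)·d_A = V + 3.6437·d_A = (6.2282,-31.9844)
T_B = V + ((C−V)·d_B)·d_B = V + 3.6437·d_B = (9.3769,-25.7091)
sweep = 180° − θ = 31.0856°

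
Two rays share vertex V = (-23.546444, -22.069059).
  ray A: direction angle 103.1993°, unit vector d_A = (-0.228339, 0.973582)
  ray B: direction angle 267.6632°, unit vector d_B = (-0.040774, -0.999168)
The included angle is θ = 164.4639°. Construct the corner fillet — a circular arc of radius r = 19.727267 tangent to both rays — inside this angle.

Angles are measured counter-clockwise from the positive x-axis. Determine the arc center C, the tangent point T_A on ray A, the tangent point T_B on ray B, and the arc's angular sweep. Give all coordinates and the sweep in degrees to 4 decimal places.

center=(-43.3670,-23.9536) T_A=(-24.1609,-19.4491) T_B=(-23.6562,-24.7579) sweep=15.5361

bisector direction at 185.4313° = (-0.995510,-0.094651)
center distance |VC| = r/sin(θ/2) = 19.727267/sin(82.2319°) = 19.909974
C = V + |VC|·bis = (-43.3670,-23.9536)
T_A = V + ((C−V)·d_A)·d_A = V + 2.6911·d_A = (-24.1609,-19.4491)
T_B = V + ((C−V)·d_B)·d_B = V + 2.6911·d_B = (-23.6562,-24.7579)
sweep = 180° − θ = 15.5361°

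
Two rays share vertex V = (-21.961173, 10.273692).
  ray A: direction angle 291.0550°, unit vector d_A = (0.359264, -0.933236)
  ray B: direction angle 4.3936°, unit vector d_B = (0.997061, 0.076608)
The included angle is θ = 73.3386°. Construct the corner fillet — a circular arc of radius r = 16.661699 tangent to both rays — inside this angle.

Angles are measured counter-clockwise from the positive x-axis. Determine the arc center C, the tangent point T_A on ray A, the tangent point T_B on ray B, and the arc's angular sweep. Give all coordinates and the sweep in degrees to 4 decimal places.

center=(1.6279,-4.6247) T_A=(-13.9214,-10.6106) T_B=(0.3515,11.9880) sweep=106.6614

bisector direction at 327.7243° = (0.845488,-0.533994)
center distance |VC| = r/sin(θ/2) = 16.661699/sin(36.6693°) = 27.899909
C = V + |VC|·bis = (1.6279,-4.6247)
T_A = V + ((C−V)·d_A)·d_A = V + 22.3784·d_A = (-13.9214,-10.6106)
T_B = V + ((C−V)·d_B)·d_B = V + 22.3784·d_B = (0.3515,11.9880)
sweep = 180° − θ = 106.6614°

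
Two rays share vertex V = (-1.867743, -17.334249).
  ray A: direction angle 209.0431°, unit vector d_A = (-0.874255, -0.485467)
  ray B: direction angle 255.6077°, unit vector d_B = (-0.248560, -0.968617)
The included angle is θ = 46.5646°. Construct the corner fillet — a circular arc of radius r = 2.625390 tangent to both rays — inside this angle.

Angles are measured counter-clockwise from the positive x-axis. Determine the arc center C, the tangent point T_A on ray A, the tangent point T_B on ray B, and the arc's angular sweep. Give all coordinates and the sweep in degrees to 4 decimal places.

bisector direction at 232.3254° = (-0.611176,-0.791495)
center distance |VC| = r/sin(θ/2) = 2.625390/sin(23.2823°) = 6.642155
C = V + |VC|·bis = (-5.9273,-22.5915)
T_A = V + ((C−V)·d_A)·d_A = V + 6.1013·d_A = (-7.2018,-20.2962)
T_B = V + ((C−V)·d_B)·d_B = V + 6.1013·d_B = (-3.3843,-23.2440)
sweep = 180° − θ = 133.4354°

center=(-5.9273,-22.5915) T_A=(-7.2018,-20.2962) T_B=(-3.3843,-23.2440) sweep=133.4354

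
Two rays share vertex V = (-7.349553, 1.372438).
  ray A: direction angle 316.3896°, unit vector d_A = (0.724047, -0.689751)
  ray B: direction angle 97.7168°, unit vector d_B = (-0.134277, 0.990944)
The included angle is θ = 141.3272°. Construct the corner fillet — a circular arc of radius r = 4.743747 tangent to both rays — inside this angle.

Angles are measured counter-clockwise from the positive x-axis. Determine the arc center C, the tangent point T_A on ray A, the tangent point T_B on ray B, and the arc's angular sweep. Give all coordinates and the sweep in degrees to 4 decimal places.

center=(-2.8723,3.6590) T_A=(-6.1443,0.2243) T_B=(-7.5731,3.0220) sweep=38.6728

bisector direction at 27.0532° = (0.890585,0.454818)
center distance |VC| = r/sin(θ/2) = 4.743747/sin(70.6636°) = 5.027335
C = V + |VC|·bis = (-2.8723,3.6590)
T_A = V + ((C−V)·d_A)·d_A = V + 1.6646·d_A = (-6.1443,0.2243)
T_B = V + ((C−V)·d_B)·d_B = V + 1.6646·d_B = (-7.5731,3.0220)
sweep = 180° − θ = 38.6728°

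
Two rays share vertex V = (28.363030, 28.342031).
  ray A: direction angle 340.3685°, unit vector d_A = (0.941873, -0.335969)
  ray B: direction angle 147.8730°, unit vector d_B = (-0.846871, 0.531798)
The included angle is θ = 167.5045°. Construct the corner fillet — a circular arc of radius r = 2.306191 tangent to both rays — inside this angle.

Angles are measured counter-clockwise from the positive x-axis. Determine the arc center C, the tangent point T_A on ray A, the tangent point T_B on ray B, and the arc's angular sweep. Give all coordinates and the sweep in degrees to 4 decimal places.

center=(29.3756,30.4293) T_A=(28.6008,28.2572) T_B=(28.1492,28.4763) sweep=12.4955

bisector direction at 64.1207° = (0.436476,0.899716)
center distance |VC| = r/sin(θ/2) = 2.306191/sin(83.7523°) = 2.319970
C = V + |VC|·bis = (29.3756,30.4293)
T_A = V + ((C−V)·d_A)·d_A = V + 0.2525·d_A = (28.6008,28.2572)
T_B = V + ((C−V)·d_B)·d_B = V + 0.2525·d_B = (28.1492,28.4763)
sweep = 180° − θ = 12.4955°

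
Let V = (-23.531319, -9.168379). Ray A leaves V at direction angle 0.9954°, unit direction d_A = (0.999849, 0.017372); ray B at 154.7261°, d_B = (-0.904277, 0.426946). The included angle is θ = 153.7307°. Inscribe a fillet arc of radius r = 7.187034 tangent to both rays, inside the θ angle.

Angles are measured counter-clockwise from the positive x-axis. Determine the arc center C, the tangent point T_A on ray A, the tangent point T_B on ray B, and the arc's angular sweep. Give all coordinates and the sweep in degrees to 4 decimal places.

center=(-21.9794,-1.9533) T_A=(-21.8545,-9.1392) T_B=(-25.0478,-8.4524) sweep=26.2693

bisector direction at 77.8608° = (0.210288,0.977639)
center distance |VC| = r/sin(θ/2) = 7.187034/sin(76.8654°) = 7.380107
C = V + |VC|·bis = (-21.9794,-1.9533)
T_A = V + ((C−V)·d_A)·d_A = V + 1.6771·d_A = (-21.8545,-9.1392)
T_B = V + ((C−V)·d_B)·d_B = V + 1.6771·d_B = (-25.0478,-8.4524)
sweep = 180° − θ = 26.2693°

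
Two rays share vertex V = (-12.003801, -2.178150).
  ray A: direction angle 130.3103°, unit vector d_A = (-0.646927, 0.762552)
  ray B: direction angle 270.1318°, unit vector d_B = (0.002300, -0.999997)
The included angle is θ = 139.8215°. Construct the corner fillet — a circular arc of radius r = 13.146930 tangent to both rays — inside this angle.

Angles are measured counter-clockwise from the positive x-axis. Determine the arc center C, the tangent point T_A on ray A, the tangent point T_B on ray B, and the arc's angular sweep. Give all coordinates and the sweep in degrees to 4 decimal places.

center=(-25.1396,-7.0167) T_A=(-15.1144,1.4884) T_B=(-11.9927,-6.9864) sweep=40.1785

bisector direction at 200.2211° = (-0.938366,-0.345643)
center distance |VC| = r/sin(θ/2) = 13.146930/sin(69.9107°) = 13.998624
C = V + |VC|·bis = (-25.1396,-7.0167)
T_A = V + ((C−V)·d_A)·d_A = V + 4.8083·d_A = (-15.1144,1.4884)
T_B = V + ((C−V)·d_B)·d_B = V + 4.8083·d_B = (-11.9927,-6.9864)
sweep = 180° − θ = 40.1785°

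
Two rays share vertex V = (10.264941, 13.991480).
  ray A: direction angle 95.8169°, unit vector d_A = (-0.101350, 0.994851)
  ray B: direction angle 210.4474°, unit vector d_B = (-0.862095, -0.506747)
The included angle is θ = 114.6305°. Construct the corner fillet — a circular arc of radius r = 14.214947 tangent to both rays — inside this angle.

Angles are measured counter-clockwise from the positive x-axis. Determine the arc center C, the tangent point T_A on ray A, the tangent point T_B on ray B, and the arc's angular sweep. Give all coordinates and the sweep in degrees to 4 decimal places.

bisector direction at 153.1321° = (-0.892051,0.451934)
center distance |VC| = r/sin(θ/2) = 14.214947/sin(57.3152°) = 16.889289
C = V + |VC|·bis = (-4.8012,21.6243)
T_A = V + ((C−V)·d_A)·d_A = V + 9.1205·d_A = (9.3406,23.0650)
T_B = V + ((C−V)·d_B)·d_B = V + 9.1205·d_B = (2.4022,9.3697)
sweep = 180° − θ = 65.3695°

center=(-4.8012,21.6243) T_A=(9.3406,23.0650) T_B=(2.4022,9.3697) sweep=65.3695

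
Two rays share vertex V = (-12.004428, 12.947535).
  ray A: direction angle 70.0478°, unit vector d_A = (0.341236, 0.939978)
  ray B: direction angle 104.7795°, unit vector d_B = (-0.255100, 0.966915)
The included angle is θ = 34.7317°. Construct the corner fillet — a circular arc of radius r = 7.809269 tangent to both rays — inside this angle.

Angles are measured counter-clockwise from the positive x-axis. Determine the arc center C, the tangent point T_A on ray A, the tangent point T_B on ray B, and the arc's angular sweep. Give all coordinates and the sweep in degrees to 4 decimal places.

center=(-10.8238,39.0850) T_A=(-3.4832,36.4202) T_B=(-18.3747,37.0929) sweep=145.2683

bisector direction at 87.4136° = (0.045125,0.998981)
center distance |VC| = r/sin(θ/2) = 7.809269/sin(17.3658°) = 26.164161
C = V + |VC|·bis = (-10.8238,39.0850)
T_A = V + ((C−V)·d_A)·d_A = V + 24.9716·d_A = (-3.4832,36.4202)
T_B = V + ((C−V)·d_B)·d_B = V + 24.9716·d_B = (-18.3747,37.0929)
sweep = 180° − θ = 145.2683°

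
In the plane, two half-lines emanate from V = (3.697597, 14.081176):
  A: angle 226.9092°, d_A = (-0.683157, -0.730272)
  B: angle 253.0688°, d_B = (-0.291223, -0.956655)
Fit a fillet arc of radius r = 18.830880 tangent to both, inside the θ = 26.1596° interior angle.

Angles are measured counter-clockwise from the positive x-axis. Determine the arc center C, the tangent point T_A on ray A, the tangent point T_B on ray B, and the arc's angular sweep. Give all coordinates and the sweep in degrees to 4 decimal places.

center=(-37.9208,-57.9720) T_A=(-51.6725,-45.1076) T_B=(-19.9061,-63.4560) sweep=153.8404

bisector direction at 239.9890° = (-0.500166,-0.865929)
center distance |VC| = r/sin(θ/2) = 18.830880/sin(13.0798°) = 83.209110
C = V + |VC|·bis = (-37.9208,-57.9720)
T_A = V + ((C−V)·d_A)·d_A = V + 81.0503·d_A = (-51.6725,-45.1076)
T_B = V + ((C−V)·d_B)·d_B = V + 81.0503·d_B = (-19.9061,-63.4560)
sweep = 180° − θ = 153.8404°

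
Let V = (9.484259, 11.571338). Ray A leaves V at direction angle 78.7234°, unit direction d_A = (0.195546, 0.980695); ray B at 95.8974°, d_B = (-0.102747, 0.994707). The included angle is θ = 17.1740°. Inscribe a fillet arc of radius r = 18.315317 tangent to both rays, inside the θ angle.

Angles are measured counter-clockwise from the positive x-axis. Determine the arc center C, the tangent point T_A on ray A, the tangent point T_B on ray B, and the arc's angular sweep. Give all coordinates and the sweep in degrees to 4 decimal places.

bisector direction at 87.3104° = (0.046925,0.998898)
center distance |VC| = r/sin(θ/2) = 18.315317/sin(8.5870°) = 122.665559
C = V + |VC|·bis = (15.2404,134.1018)
T_A = V + ((C−V)·d_A)·d_A = V + 121.2905·d_A = (33.2021,130.5203)
T_B = V + ((C−V)·d_B)·d_B = V + 121.2905·d_B = (-2.9780,132.2199)
sweep = 180° − θ = 162.8260°

center=(15.2404,134.1018) T_A=(33.2021,130.5203) T_B=(-2.9780,132.2199) sweep=162.8260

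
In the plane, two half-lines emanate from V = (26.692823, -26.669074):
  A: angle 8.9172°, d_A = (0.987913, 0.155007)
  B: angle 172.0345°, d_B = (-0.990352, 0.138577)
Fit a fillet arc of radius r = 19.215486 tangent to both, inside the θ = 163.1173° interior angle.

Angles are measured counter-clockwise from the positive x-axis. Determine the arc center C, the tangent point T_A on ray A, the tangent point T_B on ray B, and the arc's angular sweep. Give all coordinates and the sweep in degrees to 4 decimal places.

bisector direction at 90.4758° = (-0.008305,0.999966)
center distance |VC| = r/sin(θ/2) = 19.215486/sin(81.5587°) = 19.425934
C = V + |VC|·bis = (26.5315,-7.2438)
T_A = V + ((C−V)·d_A)·d_A = V + 2.8517·d_A = (29.5100,-26.2270)
T_B = V + ((C−V)·d_B)·d_B = V + 2.8517·d_B = (23.8687,-26.2739)
sweep = 180° − θ = 16.8827°

center=(26.5315,-7.2438) T_A=(29.5100,-26.2270) T_B=(23.8687,-26.2739) sweep=16.8827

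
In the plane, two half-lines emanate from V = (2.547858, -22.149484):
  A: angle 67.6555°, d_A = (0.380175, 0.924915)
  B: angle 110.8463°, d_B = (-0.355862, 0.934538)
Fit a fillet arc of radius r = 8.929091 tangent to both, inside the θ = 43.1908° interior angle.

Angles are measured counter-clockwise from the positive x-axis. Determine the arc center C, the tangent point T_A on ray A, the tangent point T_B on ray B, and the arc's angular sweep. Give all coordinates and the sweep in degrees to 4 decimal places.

center=(2.8650,2.1090) T_A=(11.1237,-1.2856) T_B=(-5.4795,-1.0685) sweep=136.8092

bisector direction at 89.2509° = (0.013074,0.999915)
center distance |VC| = r/sin(θ/2) = 8.929091/sin(21.5954°) = 24.260544
C = V + |VC|·bis = (2.8650,2.1090)
T_A = V + ((C−V)·d_A)·d_A = V + 22.5576·d_A = (11.1237,-1.2856)
T_B = V + ((C−V)·d_B)·d_B = V + 22.5576·d_B = (-5.4795,-1.0685)
sweep = 180° − θ = 136.8092°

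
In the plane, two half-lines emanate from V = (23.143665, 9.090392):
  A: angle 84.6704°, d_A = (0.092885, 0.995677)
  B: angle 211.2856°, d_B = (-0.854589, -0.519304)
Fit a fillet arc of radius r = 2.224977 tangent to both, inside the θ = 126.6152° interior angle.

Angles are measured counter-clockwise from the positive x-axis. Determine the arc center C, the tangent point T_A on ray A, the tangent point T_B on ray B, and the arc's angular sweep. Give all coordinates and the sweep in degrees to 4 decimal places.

center=(21.0322,10.4109) T_A=(23.2476,10.2042) T_B=(22.1877,8.5095) sweep=53.3848

bisector direction at 147.9780° = (-0.847845,0.530245)
center distance |VC| = r/sin(θ/2) = 2.224977/sin(63.3076°) = 2.490374
C = V + |VC|·bis = (21.0322,10.4109)
T_A = V + ((C−V)·d_A)·d_A = V + 1.1187·d_A = (23.2476,10.2042)
T_B = V + ((C−V)·d_B)·d_B = V + 1.1187·d_B = (22.1877,8.5095)
sweep = 180° − θ = 53.3848°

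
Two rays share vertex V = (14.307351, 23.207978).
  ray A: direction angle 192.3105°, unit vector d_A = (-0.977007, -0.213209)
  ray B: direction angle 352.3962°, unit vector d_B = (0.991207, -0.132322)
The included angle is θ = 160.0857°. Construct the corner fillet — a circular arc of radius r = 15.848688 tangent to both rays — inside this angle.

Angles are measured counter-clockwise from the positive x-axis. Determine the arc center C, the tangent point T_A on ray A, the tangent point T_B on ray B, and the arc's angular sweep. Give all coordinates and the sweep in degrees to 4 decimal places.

center=(14.9681,7.1305) T_A=(11.5890,22.6148) T_B=(17.0652,22.8398) sweep=19.9143

bisector direction at 272.3533° = (0.041062,-0.999157)
center distance |VC| = r/sin(θ/2) = 15.848688/sin(80.0429°) = 16.091062
C = V + |VC|·bis = (14.9681,7.1305)
T_A = V + ((C−V)·d_A)·d_A = V + 2.7823·d_A = (11.5890,22.6148)
T_B = V + ((C−V)·d_B)·d_B = V + 2.7823·d_B = (17.0652,22.8398)
sweep = 180° − θ = 19.9143°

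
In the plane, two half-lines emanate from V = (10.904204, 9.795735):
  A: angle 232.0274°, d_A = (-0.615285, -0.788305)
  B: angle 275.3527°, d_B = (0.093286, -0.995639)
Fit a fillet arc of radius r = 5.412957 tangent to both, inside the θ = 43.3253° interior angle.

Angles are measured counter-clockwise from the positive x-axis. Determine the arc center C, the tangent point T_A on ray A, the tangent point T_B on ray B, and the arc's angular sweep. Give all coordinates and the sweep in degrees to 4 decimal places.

bisector direction at 253.6901° = (-0.280833,-0.959757)
center distance |VC| = r/sin(θ/2) = 5.412957/sin(21.6626°) = 14.663657
C = V + |VC|·bis = (6.7862,-4.2778)
T_A = V + ((C−V)·d_A)·d_A = V + 13.6280·d_A = (2.5191,-0.9473)
T_B = V + ((C−V)·d_B)·d_B = V + 13.6280·d_B = (12.1755,-3.7729)
sweep = 180° − θ = 136.6747°

center=(6.7862,-4.2778) T_A=(2.5191,-0.9473) T_B=(12.1755,-3.7729) sweep=136.6747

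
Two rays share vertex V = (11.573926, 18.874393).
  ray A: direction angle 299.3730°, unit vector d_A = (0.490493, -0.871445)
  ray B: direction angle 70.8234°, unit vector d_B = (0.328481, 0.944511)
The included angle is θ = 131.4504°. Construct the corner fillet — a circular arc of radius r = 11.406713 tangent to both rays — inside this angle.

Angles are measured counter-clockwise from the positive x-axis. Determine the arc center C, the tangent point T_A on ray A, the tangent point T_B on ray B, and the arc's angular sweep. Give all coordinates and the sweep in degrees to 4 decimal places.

bisector direction at 5.0982° = (0.996044,0.088863)
center distance |VC| = r/sin(θ/2) = 11.406713/sin(65.7252°) = 12.513066
C = V + |VC|·bis = (24.0375,19.9863)
T_A = V + ((C−V)·d_A)·d_A = V + 5.1443·d_A = (14.0972,14.3914)
T_B = V + ((C−V)·d_B)·d_B = V + 5.1443·d_B = (13.2637,23.7332)
sweep = 180° − θ = 48.5496°

center=(24.0375,19.9863) T_A=(14.0972,14.3914) T_B=(13.2637,23.7332) sweep=48.5496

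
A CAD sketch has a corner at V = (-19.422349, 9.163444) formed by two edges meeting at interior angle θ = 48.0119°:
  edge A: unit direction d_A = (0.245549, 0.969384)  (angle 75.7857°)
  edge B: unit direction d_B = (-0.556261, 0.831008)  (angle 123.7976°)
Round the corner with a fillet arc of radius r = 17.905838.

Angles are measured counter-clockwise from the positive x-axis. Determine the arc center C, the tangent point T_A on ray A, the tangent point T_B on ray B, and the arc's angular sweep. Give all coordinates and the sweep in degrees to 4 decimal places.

center=(-26.9074,52.5352) T_A=(-9.5498,48.1384) T_B=(-41.7873,42.5749) sweep=131.9881

bisector direction at 99.7917° = (-0.170066,0.985433)
center distance |VC| = r/sin(θ/2) = 17.905838/sin(24.0059°) = 44.012908
C = V + |VC|·bis = (-26.9074,52.5352)
T_A = V + ((C−V)·d_A)·d_A = V + 40.2059·d_A = (-9.5498,48.1384)
T_B = V + ((C−V)·d_B)·d_B = V + 40.2059·d_B = (-41.7873,42.5749)
sweep = 180° − θ = 131.9881°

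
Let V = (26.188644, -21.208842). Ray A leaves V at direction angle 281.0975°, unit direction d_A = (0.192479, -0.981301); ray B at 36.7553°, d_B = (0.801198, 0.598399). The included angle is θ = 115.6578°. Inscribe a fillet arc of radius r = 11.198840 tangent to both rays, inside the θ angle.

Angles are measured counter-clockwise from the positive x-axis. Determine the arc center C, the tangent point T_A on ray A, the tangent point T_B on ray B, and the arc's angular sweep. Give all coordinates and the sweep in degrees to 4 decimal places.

center=(38.5340,-25.9660) T_A=(27.5445,-28.1215) T_B=(31.8326,-16.9935) sweep=64.3422

bisector direction at 338.9264° = (0.933119,-0.359567)
center distance |VC| = r/sin(θ/2) = 11.198840/sin(57.8289°) = 13.230177
C = V + |VC|·bis = (38.5340,-25.9660)
T_A = V + ((C−V)·d_A)·d_A = V + 7.0444·d_A = (27.5445,-28.1215)
T_B = V + ((C−V)·d_B)·d_B = V + 7.0444·d_B = (31.8326,-16.9935)
sweep = 180° − θ = 64.3422°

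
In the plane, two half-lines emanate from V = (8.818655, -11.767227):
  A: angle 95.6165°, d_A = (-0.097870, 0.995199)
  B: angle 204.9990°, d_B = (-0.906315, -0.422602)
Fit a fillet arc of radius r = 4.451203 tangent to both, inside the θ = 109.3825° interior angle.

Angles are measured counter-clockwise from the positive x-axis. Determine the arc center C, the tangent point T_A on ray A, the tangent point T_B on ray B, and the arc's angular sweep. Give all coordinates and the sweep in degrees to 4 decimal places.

bisector direction at 150.3077° = (-0.868699,0.495341)
center distance |VC| = r/sin(θ/2) = 4.451203/sin(54.6912°) = 5.454576
C = V + |VC|·bis = (4.0803,-9.0654)
T_A = V + ((C−V)·d_A)·d_A = V + 3.1526·d_A = (8.5101,-8.6297)
T_B = V + ((C−V)·d_B)·d_B = V + 3.1526·d_B = (5.9614,-13.0995)
sweep = 180° − θ = 70.6175°

center=(4.0803,-9.0654) T_A=(8.5101,-8.6297) T_B=(5.9614,-13.0995) sweep=70.6175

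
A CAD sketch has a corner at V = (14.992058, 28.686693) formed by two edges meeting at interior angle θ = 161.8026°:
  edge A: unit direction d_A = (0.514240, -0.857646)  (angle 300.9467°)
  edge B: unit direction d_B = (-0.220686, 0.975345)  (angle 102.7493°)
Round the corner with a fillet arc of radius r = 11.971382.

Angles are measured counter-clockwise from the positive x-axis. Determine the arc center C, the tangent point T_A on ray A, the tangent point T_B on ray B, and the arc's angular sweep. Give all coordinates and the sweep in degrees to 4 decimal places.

center=(26.2452,33.1986) T_A=(15.9780,27.0424) T_B=(14.5690,30.5566) sweep=18.1974

bisector direction at 21.8480° = (0.928174,0.372146)
center distance |VC| = r/sin(θ/2) = 11.971382/sin(80.9013°) = 12.123933
C = V + |VC|·bis = (26.2452,33.1986)
T_A = V + ((C−V)·d_A)·d_A = V + 1.9172·d_A = (15.9780,27.0424)
T_B = V + ((C−V)·d_B)·d_B = V + 1.9172·d_B = (14.5690,30.5566)
sweep = 180° − θ = 18.1974°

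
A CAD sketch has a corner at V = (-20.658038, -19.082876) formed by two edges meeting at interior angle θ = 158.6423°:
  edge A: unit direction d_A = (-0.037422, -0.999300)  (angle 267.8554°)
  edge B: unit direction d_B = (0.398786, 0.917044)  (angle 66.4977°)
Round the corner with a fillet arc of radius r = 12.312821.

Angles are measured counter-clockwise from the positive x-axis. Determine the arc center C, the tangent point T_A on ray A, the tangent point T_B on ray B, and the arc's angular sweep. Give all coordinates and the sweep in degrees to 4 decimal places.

bisector direction at 347.1765° = (0.975059,-0.221948)
center distance |VC| = r/sin(θ/2) = 12.312821/sin(79.3212°) = 12.529822
C = V + |VC|·bis = (-8.4407,-21.8638)
T_A = V + ((C−V)·d_A)·d_A = V + 2.3218·d_A = (-20.7449,-21.4031)
T_B = V + ((C−V)·d_B)·d_B = V + 2.3218·d_B = (-19.7321,-16.9537)
sweep = 180° − θ = 21.3577°

center=(-8.4407,-21.8638) T_A=(-20.7449,-21.4031) T_B=(-19.7321,-16.9537) sweep=21.3577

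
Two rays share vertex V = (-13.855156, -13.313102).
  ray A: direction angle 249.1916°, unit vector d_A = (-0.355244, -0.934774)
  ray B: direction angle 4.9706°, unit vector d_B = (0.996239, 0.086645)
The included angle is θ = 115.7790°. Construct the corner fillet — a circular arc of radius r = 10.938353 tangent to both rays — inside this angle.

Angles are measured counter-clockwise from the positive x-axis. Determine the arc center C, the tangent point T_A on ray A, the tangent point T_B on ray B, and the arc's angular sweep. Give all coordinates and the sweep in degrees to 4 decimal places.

center=(-6.0688,-23.6156) T_A=(-16.2937,-19.7298) T_B=(-7.0166,-12.7183) sweep=64.2210

bisector direction at 307.0811° = (0.602945,-0.797783)
center distance |VC| = r/sin(θ/2) = 10.938353/sin(57.8895°) = 12.913856
C = V + |VC|·bis = (-6.0688,-23.6156)
T_A = V + ((C−V)·d_A)·d_A = V + 6.8644·d_A = (-16.2937,-19.7298)
T_B = V + ((C−V)·d_B)·d_B = V + 6.8644·d_B = (-7.0166,-12.7183)
sweep = 180° − θ = 64.2210°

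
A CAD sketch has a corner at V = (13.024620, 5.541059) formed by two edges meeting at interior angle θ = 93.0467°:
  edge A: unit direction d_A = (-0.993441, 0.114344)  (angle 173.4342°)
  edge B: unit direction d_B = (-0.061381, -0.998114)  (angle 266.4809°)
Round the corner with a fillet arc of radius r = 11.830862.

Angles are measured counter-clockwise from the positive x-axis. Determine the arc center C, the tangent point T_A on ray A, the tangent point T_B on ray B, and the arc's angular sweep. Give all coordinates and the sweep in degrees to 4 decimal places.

center=(0.5275,-4.9295) T_A=(1.8803,6.8238) T_B=(12.3361,-5.6557) sweep=86.9533

bisector direction at 219.9576° = (-0.766520,-0.642220)
center distance |VC| = r/sin(θ/2) = 11.830862/sin(46.5234°) = 16.303704
C = V + |VC|·bis = (0.5275,-4.9295)
T_A = V + ((C−V)·d_A)·d_A = V + 11.2179·d_A = (1.8803,6.8238)
T_B = V + ((C−V)·d_B)·d_B = V + 11.2179·d_B = (12.3361,-5.6557)
sweep = 180° − θ = 86.9533°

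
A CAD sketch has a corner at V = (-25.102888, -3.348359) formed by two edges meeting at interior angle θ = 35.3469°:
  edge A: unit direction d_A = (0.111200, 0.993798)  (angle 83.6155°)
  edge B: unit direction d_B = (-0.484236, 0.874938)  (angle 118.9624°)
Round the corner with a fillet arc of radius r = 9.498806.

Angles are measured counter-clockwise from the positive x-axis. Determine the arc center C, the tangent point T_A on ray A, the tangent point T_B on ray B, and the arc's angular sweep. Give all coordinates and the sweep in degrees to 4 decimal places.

bisector direction at 101.2889° = (-0.195757,0.980652)
center distance |VC| = r/sin(θ/2) = 9.498806/sin(17.6734°) = 31.288108
C = V + |VC|·bis = (-31.2278,27.3344)
T_A = V + ((C−V)·d_A)·d_A = V + 29.8114·d_A = (-21.7879,26.2781)
T_B = V + ((C−V)·d_B)·d_B = V + 29.8114·d_B = (-39.5386,22.7347)
sweep = 180° − θ = 144.6531°

center=(-31.2278,27.3344) T_A=(-21.7879,26.2781) T_B=(-39.5386,22.7347) sweep=144.6531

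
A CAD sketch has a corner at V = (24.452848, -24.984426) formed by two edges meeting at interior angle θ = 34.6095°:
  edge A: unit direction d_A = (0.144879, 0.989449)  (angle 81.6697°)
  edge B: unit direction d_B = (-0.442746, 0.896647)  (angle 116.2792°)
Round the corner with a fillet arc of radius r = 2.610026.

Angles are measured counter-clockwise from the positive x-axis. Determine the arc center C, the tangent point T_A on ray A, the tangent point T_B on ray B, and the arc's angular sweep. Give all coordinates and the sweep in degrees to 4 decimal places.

center=(23.0841,-16.3173) T_A=(25.6666,-16.6954) T_B=(20.7438,-17.4729) sweep=145.3905

bisector direction at 98.9745° = (-0.155994,0.987758)
center distance |VC| = r/sin(θ/2) = 2.610026/sin(17.3047°) = 8.774553
C = V + |VC|·bis = (23.0841,-16.3173)
T_A = V + ((C−V)·d_A)·d_A = V + 8.3774·d_A = (25.6666,-16.6954)
T_B = V + ((C−V)·d_B)·d_B = V + 8.3774·d_B = (20.7438,-17.4729)
sweep = 180° − θ = 145.3905°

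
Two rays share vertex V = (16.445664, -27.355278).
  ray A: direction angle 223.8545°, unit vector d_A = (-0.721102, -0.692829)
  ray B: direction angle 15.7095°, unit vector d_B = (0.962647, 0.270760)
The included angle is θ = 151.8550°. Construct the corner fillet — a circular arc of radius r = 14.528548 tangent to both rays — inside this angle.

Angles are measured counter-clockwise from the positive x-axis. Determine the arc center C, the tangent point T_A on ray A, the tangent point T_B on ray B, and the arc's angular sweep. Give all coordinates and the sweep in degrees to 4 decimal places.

center=(23.8853,-40.3551) T_A=(13.8195,-29.8785) T_B=(19.9515,-26.3692) sweep=28.1450

bisector direction at 299.7820° = (0.496701,-0.867922)
center distance |VC| = r/sin(θ/2) = 14.528548/sin(75.9275°) = 14.978057
C = V + |VC|·bis = (23.8853,-40.3551)
T_A = V + ((C−V)·d_A)·d_A = V + 3.6419·d_A = (13.8195,-29.8785)
T_B = V + ((C−V)·d_B)·d_B = V + 3.6419·d_B = (19.9515,-26.3692)
sweep = 180° − θ = 28.1450°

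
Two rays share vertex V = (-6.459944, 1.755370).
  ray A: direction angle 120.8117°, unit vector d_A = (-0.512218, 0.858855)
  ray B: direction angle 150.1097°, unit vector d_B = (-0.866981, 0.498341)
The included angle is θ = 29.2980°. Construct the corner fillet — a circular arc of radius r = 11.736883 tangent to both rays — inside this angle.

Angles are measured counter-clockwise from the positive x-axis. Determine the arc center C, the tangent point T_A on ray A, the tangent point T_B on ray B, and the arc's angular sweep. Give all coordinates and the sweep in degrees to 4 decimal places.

bisector direction at 135.4607° = (-0.712770,0.701398)
center distance |VC| = r/sin(θ/2) = 11.736883/sin(14.6490°) = 46.409761
C = V + |VC|·bis = (-39.5394,34.3071)
T_A = V + ((C−V)·d_A)·d_A = V + 44.9011·d_A = (-29.4591,40.3189)
T_B = V + ((C−V)·d_B)·d_B = V + 44.9011·d_B = (-45.3884,24.1314)
sweep = 180° − θ = 150.7020°

center=(-39.5394,34.3071) T_A=(-29.4591,40.3189) T_B=(-45.3884,24.1314) sweep=150.7020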